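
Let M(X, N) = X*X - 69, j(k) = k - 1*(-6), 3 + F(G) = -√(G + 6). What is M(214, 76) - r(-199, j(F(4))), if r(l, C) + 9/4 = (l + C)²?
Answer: 29213/4 - 392*√10 ≈ 6063.6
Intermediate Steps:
F(G) = -3 - √(6 + G) (F(G) = -3 - √(G + 6) = -3 - √(6 + G))
j(k) = 6 + k (j(k) = k + 6 = 6 + k)
r(l, C) = -9/4 + (C + l)² (r(l, C) = -9/4 + (l + C)² = -9/4 + (C + l)²)
M(X, N) = -69 + X² (M(X, N) = X² - 69 = -69 + X²)
M(214, 76) - r(-199, j(F(4))) = (-69 + 214²) - (-9/4 + ((6 + (-3 - √(6 + 4))) - 199)²) = (-69 + 45796) - (-9/4 + ((6 + (-3 - √10)) - 199)²) = 45727 - (-9/4 + ((3 - √10) - 199)²) = 45727 - (-9/4 + (-196 - √10)²) = 45727 + (9/4 - (-196 - √10)²) = 182917/4 - (-196 - √10)²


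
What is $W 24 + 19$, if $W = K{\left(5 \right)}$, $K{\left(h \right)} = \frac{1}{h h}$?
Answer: $\frac{499}{25} \approx 19.96$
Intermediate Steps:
$K{\left(h \right)} = \frac{1}{h^{2}}$
$W = \frac{1}{25} \approx 0.04$
$W 24 + 19 = \frac{1}{25} \cdot 24 + 19 = \frac{24}{25} + 19 = \frac{499}{25}$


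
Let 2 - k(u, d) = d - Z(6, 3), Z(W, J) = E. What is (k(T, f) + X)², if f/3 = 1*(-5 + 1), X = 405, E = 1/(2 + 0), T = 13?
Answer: 703921/4 ≈ 1.7598e+5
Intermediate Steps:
E = ½ (E = 1/2 = ½ ≈ 0.50000)
Z(W, J) = ½
f = -12 (f = 3*(1*(-5 + 1)) = 3*(1*(-4)) = 3*(-4) = -12)
k(u, d) = 5/2 - d (k(u, d) = 2 - (d - 1*½) = 2 - (d - ½) = 2 - (-½ + d) = 2 + (½ - d) = 5/2 - d)
(k(T, f) + X)² = ((5/2 - 1*(-12)) + 405)² = ((5/2 + 12) + 405)² = (29/2 + 405)² = (839/2)² = 703921/4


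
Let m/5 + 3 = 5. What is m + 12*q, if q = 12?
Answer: 154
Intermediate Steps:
m = 10 (m = -15 + 5*5 = -15 + 25 = 10)
m + 12*q = 10 + 12*12 = 10 + 144 = 154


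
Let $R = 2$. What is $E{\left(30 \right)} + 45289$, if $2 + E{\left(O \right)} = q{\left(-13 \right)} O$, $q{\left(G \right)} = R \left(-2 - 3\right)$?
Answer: $44987$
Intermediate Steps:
$q{\left(G \right)} = -10$ ($q{\left(G \right)} = 2 \left(-2 - 3\right) = 2 \left(-5\right) = -10$)
$E{\left(O \right)} = -2 - 10 O$
$E{\left(30 \right)} + 45289 = \left(-2 - 300\right) + 45289 = -302 + 45289 = 44987$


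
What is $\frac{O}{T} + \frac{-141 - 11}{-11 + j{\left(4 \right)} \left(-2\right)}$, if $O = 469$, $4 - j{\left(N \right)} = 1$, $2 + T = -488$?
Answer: $\frac{9501}{1190} \approx 7.984$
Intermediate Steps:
$T = -490$ ($T = -2 - 488 = -490$)
$j{\left(N \right)} = 3$ ($j{\left(N \right)} = 4 - 1 = 3$)
$\frac{O}{T} + \frac{-141 - 11}{-11 + j{\left(4 \right)} \left(-2\right)} = \frac{469}{-490} + \frac{-141 - 11}{-11 + 3 \left(-2\right)} = 469 \left(- \frac{1}{490}\right) - \frac{152}{-11 - 6} = - \frac{67}{70} - \frac{152}{-17} = - \frac{67}{70} - - \frac{152}{17} = - \frac{67}{70} + \frac{152}{17} = \frac{9501}{1190}$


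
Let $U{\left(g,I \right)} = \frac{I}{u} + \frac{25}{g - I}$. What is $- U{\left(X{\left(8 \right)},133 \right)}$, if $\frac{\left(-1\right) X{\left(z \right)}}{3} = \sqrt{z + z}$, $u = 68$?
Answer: $- \frac{3517}{1972} \approx -1.7835$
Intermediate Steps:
$X{\left(z \right)} = - 3 \sqrt{2} \sqrt{z}$ ($X{\left(z \right)} = - 3 \sqrt{z + z} = - 3 \sqrt{2 z} = - 3 \sqrt{2} \sqrt{z}$)
$U{\left(g,I \right)} = \frac{25}{g - I} + \frac{I}{68}$ ($U{\left(g,I \right)} = \frac{I}{68} + \frac{25}{g - I} = \frac{25}{g - I} + \frac{I}{68}$)
$- U{\left(X{\left(8 \right)},133 \right)} = - \frac{-1700 + 133^{2} - 133 \left(- 3 \sqrt{2} \sqrt{8}\right)}{68 \left(133 - - 3 \sqrt{2} \sqrt{8}\right)} = - \frac{-1700 + 17689 - 133 \left(- 3 \sqrt{2} \cdot 2 \sqrt{2}\right)}{68 \left(133 - - 3 \sqrt{2} \cdot 2 \sqrt{2}\right)} = - \frac{-1700 + 17689 - 133 \left(-12\right)}{68 \left(133 - -12\right)} = - \frac{-1700 + 17689 + 1596}{68 \left(133 + 12\right)} = - \frac{17585}{68 \cdot 145} = \left(-1\right) \frac{3517}{1972} = - \frac{3517}{1972}$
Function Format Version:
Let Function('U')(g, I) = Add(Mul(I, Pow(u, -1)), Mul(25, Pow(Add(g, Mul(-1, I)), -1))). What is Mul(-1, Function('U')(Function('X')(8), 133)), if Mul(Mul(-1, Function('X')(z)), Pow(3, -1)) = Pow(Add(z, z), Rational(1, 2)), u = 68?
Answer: Rational(-3517, 1972) ≈ -1.7835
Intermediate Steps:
Function('X')(z) = Mul(-3, Pow(2, Rational(1, 2)), Pow(z, Rational(1, 2))) (Function('X')(z) = Mul(-3, Pow(Add(z, z), Rational(1, 2))) = Mul(-3, Pow(Mul(2, z), Rational(1, 2))) = Mul(-3, Mul(Pow(2, Rational(1, 2)), Pow(z, Rational(1, 2)))) = Mul(-3, Pow(2, Rational(1, 2)), Pow(z, Rational(1, 2))))
Function('U')(g, I) = Add(Mul(25, Pow(Add(g, Mul(-1, I)), -1)), Mul(Rational(1, 68), I)) (Function('U')(g, I) = Add(Mul(I, Pow(68, -1)), Mul(25, Pow(Add(g, Mul(-1, I)), -1))) = Add(Mul(I, Rational(1, 68)), Mul(25, Pow(Add(g, Mul(-1, I)), -1))) = Add(Mul(Rational(1, 68), I), Mul(25, Pow(Add(g, Mul(-1, I)), -1))) = Add(Mul(25, Pow(Add(g, Mul(-1, I)), -1)), Mul(Rational(1, 68), I)))
Mul(-1, Function('U')(Function('X')(8), 133)) = Mul(-1, Mul(Rational(1, 68), Pow(Add(133, Mul(-1, Mul(-3, Pow(2, Rational(1, 2)), Pow(8, Rational(1, 2))))), -1), Add(-1700, Pow(133, 2), Mul(-1, 133, Mul(-3, Pow(2, Rational(1, 2)), Pow(8, Rational(1, 2))))))) = Mul(-1, Mul(Rational(1, 68), Pow(Add(133, Mul(-1, Mul(-3, Pow(2, Rational(1, 2)), Mul(2, Pow(2, Rational(1, 2)))))), -1), Add(-1700, 17689, Mul(-1, 133, Mul(-3, Pow(2, Rational(1, 2)), Mul(2, Pow(2, Rational(1, 2)))))))) = Mul(-1, Mul(Rational(1, 68), Pow(Add(133, Mul(-1, -12)), -1), Add(-1700, 17689, Mul(-1, 133, -12)))) = Mul(-1, Mul(Rational(1, 68), Pow(Add(133, 12), -1), Add(-1700, 17689, 1596))) = Mul(-1, Mul(Rational(1, 68), Pow(145, -1), 17585)) = Mul(-1, Mul(Rational(1, 68), Rational(1, 145), 17585)) = Mul(-1, Rational(3517, 1972)) = Rational(-3517, 1972)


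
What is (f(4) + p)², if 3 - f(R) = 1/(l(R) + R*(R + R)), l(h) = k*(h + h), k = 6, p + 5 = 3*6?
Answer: 1635841/6400 ≈ 255.60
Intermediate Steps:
p = 13 (p = -5 + 3*6 = -5 + 18 = 13)
l(h) = 12*h (l(h) = 6*(h + h) = 6*(2*h) = 12*h)
f(R) = 3 - 1/(2*R² + 12*R) (f(R) = 3 - 1/(12*R + R*(R + R)) = 3 - 1/(12*R + R*(2*R)) = 3 - 1/(12*R + 2*R²) = 3 - 1/(2*R² + 12*R))
(f(4) + p)² = ((½)*(-1 + 6*4² + 36*4)/(4*(6 + 4)) + 13)² = ((½)*(¼)*(-1 + 6*16 + 144)/10 + 13)² = ((½)*(¼)*(⅒)*(-1 + 96 + 144) + 13)² = ((½)*(¼)*(⅒)*239 + 13)² = (239/80 + 13)² = (1279/80)² = 1635841/6400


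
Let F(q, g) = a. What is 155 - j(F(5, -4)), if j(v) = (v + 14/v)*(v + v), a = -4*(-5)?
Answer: -673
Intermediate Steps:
a = 20
F(q, g) = 20
j(v) = 2*v*(v + 14/v) (j(v) = (v + 14/v)*(2*v) = 2*v*(v + 14/v))
155 - j(F(5, -4)) = 155 - (28 + 2*20²) = 155 - (28 + 2*400) = 155 - (28 + 800) = 155 - 1*828 = 155 - 828 = -673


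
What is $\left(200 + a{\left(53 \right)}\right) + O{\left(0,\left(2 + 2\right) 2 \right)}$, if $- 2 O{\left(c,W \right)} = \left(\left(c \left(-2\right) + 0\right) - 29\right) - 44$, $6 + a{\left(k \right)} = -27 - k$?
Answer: $\frac{301}{2} \approx 150.5$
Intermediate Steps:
$a{\left(k \right)} = -33 - k$ ($a{\left(k \right)} = -6 - \left(27 + k\right) = -33 - k$)
$O{\left(c,W \right)} = \frac{73}{2} + c$ ($O{\left(c,W \right)} = - \frac{\left(\left(c \left(-2\right) + 0\right) - 29\right) - 44}{2} = - \frac{\left(\left(- 2 c + 0\right) - 29\right) - 44}{2} = - \frac{\left(- 2 c - 29\right) - 44}{2} = - \frac{\left(-29 - 2 c\right) - 44}{2} = - \frac{-73 - 2 c}{2} = \frac{73}{2} + c$)
$\left(200 + a{\left(53 \right)}\right) + O{\left(0,\left(2 + 2\right) 2 \right)} = \left(200 - 86\right) + \left(\frac{73}{2} + 0\right) = \left(200 - 86\right) + \frac{73}{2} = 114 + \frac{73}{2} = \frac{301}{2}$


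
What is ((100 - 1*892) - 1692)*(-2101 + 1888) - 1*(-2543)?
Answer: 531635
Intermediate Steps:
((100 - 1*892) - 1692)*(-2101 + 1888) - 1*(-2543) = ((100 - 892) - 1692)*(-213) + 2543 = (-792 - 1692)*(-213) + 2543 = -2484*(-213) + 2543 = 529092 + 2543 = 531635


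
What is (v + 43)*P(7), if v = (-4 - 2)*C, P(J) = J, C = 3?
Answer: 175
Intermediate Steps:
v = -18 (v = (-4 - 2)*3 = -6*3 = -18)
(v + 43)*P(7) = (-18 + 43)*7 = 25*7 = 175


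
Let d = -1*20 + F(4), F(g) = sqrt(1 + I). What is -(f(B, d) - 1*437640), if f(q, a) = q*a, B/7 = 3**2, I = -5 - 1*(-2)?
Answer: 438900 - 63*I*sqrt(2) ≈ 4.389e+5 - 89.095*I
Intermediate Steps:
I = -3 (I = -5 + 2 = -3)
F(g) = I*sqrt(2) (F(g) = sqrt(1 - 3) = sqrt(-2) = I*sqrt(2))
d = -20 + I*sqrt(2) (d = -1*20 + I*sqrt(2) = -20 + I*sqrt(2) ≈ -20.0 + 1.4142*I)
B = 63 (B = 7*3**2 = 7*9 = 63)
f(q, a) = a*q
-(f(B, d) - 1*437640) = -((-20 + I*sqrt(2))*63 - 1*437640) = -((-1260 + 63*I*sqrt(2)) - 437640) = -(-438900 + 63*I*sqrt(2)) = 438900 - 63*I*sqrt(2)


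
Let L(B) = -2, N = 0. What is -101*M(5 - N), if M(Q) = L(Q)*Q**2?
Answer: 5050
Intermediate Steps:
M(Q) = -2*Q**2
-101*M(5 - N) = -(-202)*(5 - 1*0)**2 = -(-202)*(5 + 0)**2 = -(-202)*5**2 = -(-202)*25 = -101*(-50) = 5050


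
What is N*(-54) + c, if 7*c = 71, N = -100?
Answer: 37871/7 ≈ 5410.1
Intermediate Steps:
c = 71/7 (c = (1/7)*71 = 71/7 ≈ 10.143)
N*(-54) + c = -100*(-54) + 71/7 = 5400 + 71/7 = 37871/7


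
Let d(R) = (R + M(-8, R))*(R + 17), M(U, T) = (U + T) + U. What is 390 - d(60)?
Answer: -7618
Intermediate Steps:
M(U, T) = T + 2*U (M(U, T) = (T + U) + U = T + 2*U)
d(R) = (-16 + 2*R)*(17 + R) (d(R) = (R + (R + 2*(-8)))*(R + 17) = (R + (R - 16))*(17 + R) = (R + (-16 + R))*(17 + R) = (-16 + 2*R)*(17 + R))
390 - d(60) = 390 - (-272 + 2*60**2 + 18*60) = 390 - (-272 + 2*3600 + 1080) = 390 - (-272 + 7200 + 1080) = 390 - 1*8008 = 390 - 8008 = -7618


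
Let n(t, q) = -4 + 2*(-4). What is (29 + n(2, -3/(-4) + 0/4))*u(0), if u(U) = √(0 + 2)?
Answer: 17*√2 ≈ 24.042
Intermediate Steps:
u(U) = √2
n(t, q) = -12 (n(t, q) = -4 - 8 = -12)
(29 + n(2, -3/(-4) + 0/4))*u(0) = (29 - 12)*√2 = 17*√2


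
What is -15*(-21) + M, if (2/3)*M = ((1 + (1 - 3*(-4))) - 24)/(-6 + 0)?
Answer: 635/2 ≈ 317.50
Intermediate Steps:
M = 5/2 (M = 3*(((1 + (1 - 3*(-4))) - 24)/(-6 + 0))/2 = 3*(((1 + (1 + 12)) - 24)/(-6))/2 = 3*(((1 + 13) - 24)*(-⅙))/2 = 3*((14 - 24)*(-⅙))/2 = 3*(-10*(-⅙))/2 = (3/2)*(5/3) = 5/2 ≈ 2.5000)
-15*(-21) + M = -15*(-21) + 5/2 = 315 + 5/2 = 635/2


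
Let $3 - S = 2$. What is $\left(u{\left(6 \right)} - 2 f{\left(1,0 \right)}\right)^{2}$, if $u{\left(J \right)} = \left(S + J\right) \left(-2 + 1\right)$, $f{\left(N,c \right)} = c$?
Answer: $49$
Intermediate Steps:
$S = 1$ ($S = 3 - 2 = 1$)
$u{\left(J \right)} = -1 - J$ ($u{\left(J \right)} = \left(1 + J\right) \left(-2 + 1\right) = \left(1 + J\right) \left(-1\right) = -1 - J$)
$\left(u{\left(6 \right)} - 2 f{\left(1,0 \right)}\right)^{2} = \left(\left(-1 - 6\right) - 0\right)^{2} = \left(\left(-1 - 6\right) + 0\right)^{2} = \left(-7 + 0\right)^{2} = \left(-7\right)^{2} = 49$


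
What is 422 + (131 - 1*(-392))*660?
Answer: 345602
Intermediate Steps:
422 + (131 - 1*(-392))*660 = 422 + (131 + 392)*660 = 422 + 523*660 = 422 + 345180 = 345602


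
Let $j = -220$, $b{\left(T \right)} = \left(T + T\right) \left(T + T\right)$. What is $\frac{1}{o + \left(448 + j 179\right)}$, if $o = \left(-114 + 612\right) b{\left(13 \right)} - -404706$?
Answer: $\frac{1}{702422} \approx 1.4236 \cdot 10^{-6}$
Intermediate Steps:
$b{\left(T \right)} = 4 T^{2}$ ($b{\left(T \right)} = 2 T 2 T = 4 T^{2}$)
$o = 741354$ ($o = \left(-114 + 612\right) 4 \cdot 13^{2} - -404706 = 498 \cdot 4 \cdot 169 + 404706 = 498 \cdot 676 + 404706 = 336648 + 404706 = 741354$)
$\frac{1}{o + \left(448 + j 179\right)} = \frac{1}{741354 + \left(448 - 39380\right)} = \frac{1}{741354 - 38932} = \frac{1}{702422}$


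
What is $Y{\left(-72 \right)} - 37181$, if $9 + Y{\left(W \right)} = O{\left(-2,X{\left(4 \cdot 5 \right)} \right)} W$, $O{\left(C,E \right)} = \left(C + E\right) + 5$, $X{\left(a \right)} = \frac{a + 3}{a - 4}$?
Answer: $- \frac{75019}{2} \approx -37510.0$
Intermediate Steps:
$X{\left(a \right)} = \frac{3 + a}{-4 + a}$
$O{\left(C,E \right)} = 5 + C + E$
$Y{\left(W \right)} = -9 + \frac{71 W}{16}$ ($Y{\left(W \right)} = -9 + \left(5 - 2 + \frac{3 + 4 \cdot 5}{-4 + 4 \cdot 5}\right) W = -9 + \left(5 - 2 + \frac{3 + 20}{-4 + 20}\right) W = -9 + \left(5 - 2 + \frac{1}{16} \cdot 23\right) W = -9 + \left(5 - 2 + \frac{23}{16}\right) W = -9 + \frac{71 W}{16}$)
$Y{\left(-72 \right)} - 37181 = \left(-9 + \frac{71}{16} \left(-72\right)\right) - 37181 = \left(-9 - \frac{639}{2}\right) - 37181 = - \frac{657}{2} - 37181 = - \frac{75019}{2}$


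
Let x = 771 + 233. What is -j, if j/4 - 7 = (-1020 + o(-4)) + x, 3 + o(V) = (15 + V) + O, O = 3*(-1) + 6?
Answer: -8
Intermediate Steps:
O = 3 (O = -3 + 6 = 3)
o(V) = 15 + V (o(V) = -3 + ((15 + V) + 3) = -3 + (18 + V) = 15 + V)
x = 1004
j = 8 (j = 28 + 4*((-1020 + (15 - 4)) + 1004) = 28 + 4*((-1020 + 11) + 1004) = 28 + 4*(-1009 + 1004) = 28 + 4*(-5) = 28 - 20 = 8)
-j = -1*8 = -8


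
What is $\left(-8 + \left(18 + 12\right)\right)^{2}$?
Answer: $484$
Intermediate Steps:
$\left(-8 + \left(18 + 12\right)\right)^{2} = \left(-8 + 30\right)^{2} = 22^{2} = 484$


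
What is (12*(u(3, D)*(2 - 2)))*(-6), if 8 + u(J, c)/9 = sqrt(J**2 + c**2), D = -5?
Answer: 0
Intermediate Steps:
u(J, c) = -72 + 9*sqrt(J**2 + c**2)
(12*(u(3, D)*(2 - 2)))*(-6) = (12*((-72 + 9*sqrt(3**2 + (-5)**2))*(2 - 2)))*(-6) = (12*((-72 + 9*sqrt(9 + 25))*0))*(-6) = (12*((-72 + 9*sqrt(34))*0))*(-6) = (12*0)*(-6) = 0*(-6) = 0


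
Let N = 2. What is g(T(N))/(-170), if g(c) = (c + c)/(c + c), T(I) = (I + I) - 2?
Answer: -1/170 ≈ -0.0058824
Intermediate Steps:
T(I) = -2 + 2*I (T(I) = 2*I - 2 = -2 + 2*I)
g(c) = 1 (g(c) = (2*c)/((2*c)) = (2*c)*(1/(2*c)) = 1)
g(T(N))/(-170) = 1/(-170) = 1*(-1/170) = -1/170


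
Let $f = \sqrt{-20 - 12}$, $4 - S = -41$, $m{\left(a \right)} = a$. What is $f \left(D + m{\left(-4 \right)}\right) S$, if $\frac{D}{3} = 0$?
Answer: $- 720 i \sqrt{2} \approx - 1018.2 i$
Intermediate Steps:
$D = 0$ ($D = 3 \cdot 0 = 0$)
$S = 45$ ($S = 4 - -41 = 4 + 41 = 45$)
$f = 4 i \sqrt{2}$ ($f = \sqrt{-32} = 4 i \sqrt{2} \approx 5.6569 i$)
$f \left(D + m{\left(-4 \right)}\right) S = 4 i \sqrt{2} \left(0 - 4\right) 45 = 4 i \sqrt{2} \left(-4\right) 45 = - 16 i \sqrt{2} \cdot 45 = - 720 i \sqrt{2}$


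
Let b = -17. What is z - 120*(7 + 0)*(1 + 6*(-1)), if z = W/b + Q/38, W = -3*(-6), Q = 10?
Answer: 1356343/323 ≈ 4199.2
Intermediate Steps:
W = 18
z = -257/323 (z = 18/(-17) + 10/38 = 18*(-1/17) + 10*(1/38) = -18/17 + 5/19 = -257/323 ≈ -0.79567)
z - 120*(7 + 0)*(1 + 6*(-1)) = -257/323 - 120*(7 + 0)*(1 + 6*(-1)) = -257/323 - 840*(1 - 6) = -257/323 - 840*(-5) = -257/323 - 120*(-35) = -257/323 + 4200 = 1356343/323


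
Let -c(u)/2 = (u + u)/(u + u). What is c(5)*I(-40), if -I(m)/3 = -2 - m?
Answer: 228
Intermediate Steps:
I(m) = 6 + 3*m (I(m) = -3*(-2 - m) = 6 + 3*m)
c(u) = -2 (c(u) = -2*(u + u)/(u + u) = -2*2*u/(2*u) = -2*2*u*1/(2*u) = -2*1 = -2)
c(5)*I(-40) = -2*(6 + 3*(-40)) = -2*(6 - 120) = -2*(-114) = 228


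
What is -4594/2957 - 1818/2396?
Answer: -8191525/3542486 ≈ -2.3124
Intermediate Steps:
-4594/2957 - 1818/2396 = -4594*1/2957 - 1818*1/2396 = -4594/2957 - 909/1198 = -8191525/3542486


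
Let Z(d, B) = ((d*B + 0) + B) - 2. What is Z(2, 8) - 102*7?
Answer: -692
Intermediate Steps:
Z(d, B) = -2 + B + B*d (Z(d, B) = ((B*d + 0) + B) - 2 = (B*d + B) - 2 = (B + B*d) - 2 = -2 + B + B*d)
Z(2, 8) - 102*7 = (-2 + 8 + 8*2) - 102*7 = (-2 + 8 + 16) - 714 = 22 - 714 = -692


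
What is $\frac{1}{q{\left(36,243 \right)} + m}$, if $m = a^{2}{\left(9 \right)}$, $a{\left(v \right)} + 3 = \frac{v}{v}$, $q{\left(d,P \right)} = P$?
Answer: $\frac{1}{247} \approx 0.0040486$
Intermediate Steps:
$a{\left(v \right)} = -2$ ($a{\left(v \right)} = -3 + \frac{v}{v} = -3 + 1 = -2$)
$m = 4$ ($m = \left(-2\right)^{2} = 4$)
$\frac{1}{q{\left(36,243 \right)} + m} = \frac{1}{243 + 4} = \frac{1}{247}$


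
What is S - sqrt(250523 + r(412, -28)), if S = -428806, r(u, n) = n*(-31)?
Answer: -428806 - sqrt(251391) ≈ -4.2931e+5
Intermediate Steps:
r(u, n) = -31*n
S - sqrt(250523 + r(412, -28)) = -428806 - sqrt(250523 - 31*(-28)) = -428806 - sqrt(250523 + 868) = -428806 - sqrt(251391)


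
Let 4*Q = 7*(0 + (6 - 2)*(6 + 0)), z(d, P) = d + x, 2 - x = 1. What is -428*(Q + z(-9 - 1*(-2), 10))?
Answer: -15408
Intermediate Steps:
x = 1 (x = 2 - 1*1 = 2 - 1 = 1)
z(d, P) = 1 + d (z(d, P) = d + 1 = 1 + d)
Q = 42 (Q = (7*(0 + (6 - 2)*(6 + 0)))/4 = (7*(0 + 4*6))/4 = (7*(0 + 24))/4 = (7*24)/4 = (1/4)*168 = 42)
-428*(Q + z(-9 - 1*(-2), 10)) = -428*(42 + (1 + (-9 - 1*(-2)))) = -428*(42 + (1 + (-9 + 2))) = -428*(42 + (1 - 7)) = -428*(42 - 6) = -428*36 = -15408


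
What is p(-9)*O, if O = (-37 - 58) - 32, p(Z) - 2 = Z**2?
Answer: -10541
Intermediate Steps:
p(Z) = 2 + Z**2
O = -127 (O = -95 - 32 = -127)
p(-9)*O = (2 + (-9)**2)*(-127) = (2 + 81)*(-127) = 83*(-127) = -10541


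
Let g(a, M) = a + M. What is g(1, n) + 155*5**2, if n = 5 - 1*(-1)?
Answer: 3882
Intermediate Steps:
n = 6 (n = 5 + 1 = 6)
g(a, M) = M + a
g(1, n) + 155*5**2 = (6 + 1) + 155*5**2 = 7 + 155*25 = 7 + 3875 = 3882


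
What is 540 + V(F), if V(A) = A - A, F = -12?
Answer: 540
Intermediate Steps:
V(A) = 0
540 + V(F) = 540 + 0 = 540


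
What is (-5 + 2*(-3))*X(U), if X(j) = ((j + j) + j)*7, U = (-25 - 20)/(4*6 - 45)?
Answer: -495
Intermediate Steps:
U = 15/7 (U = -45/(24 - 45) = -45/(-21) = -45*(-1/21) = 15/7 ≈ 2.1429)
X(j) = 21*j (X(j) = (2*j + j)*7 = (3*j)*7 = 21*j)
(-5 + 2*(-3))*X(U) = (-5 + 2*(-3))*(21*(15/7)) = (-5 - 6)*45 = -11*45 = -495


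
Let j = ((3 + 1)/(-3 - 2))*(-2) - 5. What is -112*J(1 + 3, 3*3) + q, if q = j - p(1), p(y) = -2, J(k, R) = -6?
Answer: 3353/5 ≈ 670.60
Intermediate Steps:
j = -17/5 (j = (4/(-5))*(-2) - 5 = (4*(-⅕))*(-2) - 5 = -⅘*(-2) - 5 = 8/5 - 5 = -17/5 ≈ -3.4000)
q = -7/5 (q = -17/5 - 1*(-2) = -17/5 + 2 = -7/5 ≈ -1.4000)
-112*J(1 + 3, 3*3) + q = -112*(-6) - 7/5 = 672 - 7/5 = 3353/5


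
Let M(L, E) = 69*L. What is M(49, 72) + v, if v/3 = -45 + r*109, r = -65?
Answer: -18009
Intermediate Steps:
v = -21390 (v = 3*(-45 - 65*109) = 3*(-45 - 7085) = 3*(-7130) = -21390)
M(49, 72) + v = 69*49 - 21390 = 3381 - 21390 = -18009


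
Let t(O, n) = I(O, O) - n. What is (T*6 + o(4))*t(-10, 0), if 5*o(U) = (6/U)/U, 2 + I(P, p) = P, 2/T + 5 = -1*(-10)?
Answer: -297/10 ≈ -29.700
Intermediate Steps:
T = ⅖ (T = 2/(-5 - 1*(-10)) = 2/(-5 + 10) = 2/5 = 2*(⅕) = ⅖ ≈ 0.40000)
I(P, p) = -2 + P
t(O, n) = -2 + O - n (t(O, n) = (-2 + O) - n = -2 + O - n)
o(U) = 6/(5*U²) (o(U) = ((6/U)/U)/5 = (6/U²)/5 = 6/(5*U²))
(T*6 + o(4))*t(-10, 0) = ((⅖)*6 + (6/5)/4²)*(-2 - 10 - 1*0) = (12/5 + (6/5)*(1/16))*(-2 - 10 + 0) = (12/5 + 3/40)*(-12) = (99/40)*(-12) = -297/10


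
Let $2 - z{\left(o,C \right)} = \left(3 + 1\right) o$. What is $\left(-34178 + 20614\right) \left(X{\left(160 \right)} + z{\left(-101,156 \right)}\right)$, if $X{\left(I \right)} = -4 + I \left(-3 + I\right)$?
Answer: $-346180408$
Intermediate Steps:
$z{\left(o,C \right)} = 2 - 4 o$ ($z{\left(o,C \right)} = 2 - \left(3 + 1\right) o = 2 - 4 o$)
$\left(-34178 + 20614\right) \left(X{\left(160 \right)} + z{\left(-101,156 \right)}\right) = \left(-34178 + 20614\right) \left(\left(-4 + 160^{2} - 480\right) + \left(2 - -404\right)\right) = - 13564 \left(\left(-4 + 25600 - 480\right) + \left(2 + 404\right)\right) = - 13564 \left(25116 + 406\right) = \left(-13564\right) 25522 = -346180408$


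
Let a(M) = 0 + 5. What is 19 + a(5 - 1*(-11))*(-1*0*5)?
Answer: 19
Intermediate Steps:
a(M) = 5
19 + a(5 - 1*(-11))*(-1*0*5) = 19 + 5*(-1*0*5) = 19 + 5*(0*5) = 19 + 5*0 = 19 + 0 = 19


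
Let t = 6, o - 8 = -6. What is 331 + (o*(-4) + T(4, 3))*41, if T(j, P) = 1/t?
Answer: 59/6 ≈ 9.8333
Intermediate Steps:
o = 2 (o = 8 - 6 = 2)
T(j, P) = ⅙ (T(j, P) = 1/6 = ⅙)
331 + (o*(-4) + T(4, 3))*41 = 331 + (2*(-4) + ⅙)*41 = 331 + (-8 + ⅙)*41 = 331 - 47/6*41 = 331 - 1927/6 = 59/6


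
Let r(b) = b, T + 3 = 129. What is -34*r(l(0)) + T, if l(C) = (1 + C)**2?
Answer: 92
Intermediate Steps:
T = 126 (T = -3 + 129 = 126)
-34*r(l(0)) + T = -34*(1 + 0)**2 + 126 = -34*1**2 + 126 = -34*1 + 126 = -34 + 126 = 92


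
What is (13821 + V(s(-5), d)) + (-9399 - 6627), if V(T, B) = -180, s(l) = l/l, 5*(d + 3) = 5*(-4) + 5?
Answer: -2385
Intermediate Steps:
d = -6 (d = -3 + (5*(-4) + 5)/5 = -3 + (-20 + 5)/5 = -3 + (1/5)*(-15) = -3 - 3 = -6)
s(l) = 1
(13821 + V(s(-5), d)) + (-9399 - 6627) = (13821 - 180) + (-9399 - 6627) = 13641 - 16026 = -2385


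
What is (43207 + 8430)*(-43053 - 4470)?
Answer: -2453945151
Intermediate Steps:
(43207 + 8430)*(-43053 - 4470) = 51637*(-47523) = -2453945151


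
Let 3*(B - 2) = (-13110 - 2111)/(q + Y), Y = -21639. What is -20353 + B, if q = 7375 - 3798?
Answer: -1102724065/54186 ≈ -20351.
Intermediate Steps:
q = 3577
B = 123593/54186 (B = 2 + ((-13110 - 2111)/(3577 - 21639))/3 = 2 + (-15221/(-18062))/3 = 2 + (-15221*(-1/18062))/3 = 2 + (1/3)*(15221/18062) = 2 + 15221/54186 = 123593/54186 ≈ 2.2809)
-20353 + B = -20353 + 123593/54186 = -1102724065/54186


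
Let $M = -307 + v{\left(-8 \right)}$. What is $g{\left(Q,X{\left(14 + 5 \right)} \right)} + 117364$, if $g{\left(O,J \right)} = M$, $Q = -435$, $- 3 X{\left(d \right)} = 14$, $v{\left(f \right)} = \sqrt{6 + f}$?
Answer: $117057 + i \sqrt{2} \approx 1.1706 \cdot 10^{5} + 1.4142 i$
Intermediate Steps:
$X{\left(d \right)} = - \frac{14}{3}$ ($X{\left(d \right)} = \left(- \frac{1}{3}\right) 14 = - \frac{14}{3}$)
$M = -307 + i \sqrt{2}$ ($M = -307 + \sqrt{6 - 8} = -307 + \sqrt{-2} = -307 + i \sqrt{2} \approx -307.0 + 1.4142 i$)
$g{\left(O,J \right)} = -307 + i \sqrt{2}$
$g{\left(Q,X{\left(14 + 5 \right)} \right)} + 117364 = \left(-307 + i \sqrt{2}\right) + 117364 = 117057 + i \sqrt{2}$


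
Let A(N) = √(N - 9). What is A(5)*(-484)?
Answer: -968*I ≈ -968.0*I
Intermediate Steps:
A(N) = √(-9 + N)
A(5)*(-484) = √(-9 + 5)*(-484) = √(-4)*(-484) = (2*I)*(-484) = -968*I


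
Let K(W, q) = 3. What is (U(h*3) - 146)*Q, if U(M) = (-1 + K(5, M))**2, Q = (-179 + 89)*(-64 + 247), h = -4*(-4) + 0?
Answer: 2338740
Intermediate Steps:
h = 16 (h = 16 + 0 = 16)
Q = -16470 (Q = -90*183 = -16470)
U(M) = 4 (U(M) = (-1 + 3)**2 = 2**2 = 4)
(U(h*3) - 146)*Q = (4 - 146)*(-16470) = -142*(-16470) = 2338740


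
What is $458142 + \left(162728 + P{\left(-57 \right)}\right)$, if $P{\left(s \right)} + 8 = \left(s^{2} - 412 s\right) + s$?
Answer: $647538$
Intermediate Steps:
$P{\left(s \right)} = -8 + s^{2} - 411 s$ ($P{\left(s \right)} = -8 + \left(\left(s^{2} - 412 s\right) + s\right) = -8 + \left(s^{2} - 411 s\right) = -8 + s^{2} - 411 s$)
$458142 + \left(162728 + P{\left(-57 \right)}\right) = 458142 + \left(162728 - \left(-23419 - 3249\right)\right) = 458142 + \left(162728 + \left(-8 + 3249 + 23427\right)\right) = 458142 + \left(162728 + 26668\right) = 458142 + 189396 = 647538$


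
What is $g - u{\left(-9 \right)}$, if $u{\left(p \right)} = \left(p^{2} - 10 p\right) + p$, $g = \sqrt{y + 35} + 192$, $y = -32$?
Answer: $30 + \sqrt{3} \approx 31.732$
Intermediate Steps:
$g = 192 + \sqrt{3}$ ($g = \sqrt{-32 + 35} + 192 = \sqrt{3} + 192 = 192 + \sqrt{3} \approx 193.73$)
$u{\left(p \right)} = p^{2} - 9 p$
$g - u{\left(-9 \right)} = \left(192 + \sqrt{3}\right) - - 9 \left(-9 - 9\right) = \left(192 + \sqrt{3}\right) - \left(-9\right) \left(-18\right) = \left(192 + \sqrt{3}\right) - 162 = 30 + \sqrt{3}$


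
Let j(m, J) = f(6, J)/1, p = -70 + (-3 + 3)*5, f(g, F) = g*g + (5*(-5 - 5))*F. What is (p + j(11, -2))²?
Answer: 4356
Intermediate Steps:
f(g, F) = g² - 50*F (f(g, F) = g² + (5*(-10))*F = g² - 50*F)
p = -70 (p = -70 + 0*5 = -70 + 0 = -70)
j(m, J) = 36 - 50*J (j(m, J) = (6² - 50*J)/1 = (36 - 50*J)*1 = 36 - 50*J)
(p + j(11, -2))² = (-70 + (36 - 50*(-2)))² = (-70 + (36 + 100))² = (-70 + 136)² = 66² = 4356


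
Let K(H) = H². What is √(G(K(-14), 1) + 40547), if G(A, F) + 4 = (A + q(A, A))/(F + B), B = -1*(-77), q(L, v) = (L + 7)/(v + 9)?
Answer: √1151853779830/5330 ≈ 201.36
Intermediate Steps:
q(L, v) = (7 + L)/(9 + v)
B = 77
G(A, F) = -4 + (A + (7 + A)/(9 + A))/(77 + F) (G(A, F) = -4 + (A + (7 + A)/(9 + A))/(F + 77) = -4 + (A + (7 + A)/(9 + A))/(77 + F))
√(G(K(-14), 1) + 40547) = √((7 + (-14)² + (9 + (-14)²)*(-308 + (-14)² - 4*1))/((9 + (-14)²)*(77 + 1)) + 40547) = √((7 + 196 + (9 + 196)*(-308 + 196 - 4))/((9 + 196)*78) + 40547) = √((1/78)*(7 + 196 + 205*(-116))/205 + 40547) = √((1/205)*(1/78)*(7 + 196 - 23780) + 40547) = √((1/205)*(1/78)*(-23577) + 40547) = √(-7859/5330 + 40547) = √(216107651/5330) = √1151853779830/5330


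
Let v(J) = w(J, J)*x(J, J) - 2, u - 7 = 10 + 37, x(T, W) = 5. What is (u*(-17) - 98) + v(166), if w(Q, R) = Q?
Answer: -188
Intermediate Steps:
u = 54 (u = 7 + (10 + 37) = 7 + 47 = 54)
v(J) = -2 + 5*J (v(J) = J*5 - 2 = 5*J - 2 = -2 + 5*J)
(u*(-17) - 98) + v(166) = (54*(-17) - 98) + (-2 + 5*166) = (-918 - 98) + (-2 + 830) = -1016 + 828 = -188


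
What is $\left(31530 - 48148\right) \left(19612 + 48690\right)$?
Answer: $-1135042636$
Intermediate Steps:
$\left(31530 - 48148\right) \left(19612 + 48690\right) = \left(-16618\right) 68302 = -1135042636$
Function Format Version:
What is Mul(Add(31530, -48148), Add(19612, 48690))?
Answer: -1135042636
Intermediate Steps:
Mul(Add(31530, -48148), Add(19612, 48690)) = Mul(-16618, 68302) = -1135042636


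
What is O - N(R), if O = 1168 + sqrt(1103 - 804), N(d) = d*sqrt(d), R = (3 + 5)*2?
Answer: 1104 + sqrt(299) ≈ 1121.3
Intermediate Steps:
R = 16 (R = 8*2 = 16)
N(d) = d**(3/2)
O = 1168 + sqrt(299) ≈ 1185.3
O - N(R) = (1168 + sqrt(299)) - 16**(3/2) = (1168 + sqrt(299)) - 1*64 = (1168 + sqrt(299)) - 64 = 1104 + sqrt(299)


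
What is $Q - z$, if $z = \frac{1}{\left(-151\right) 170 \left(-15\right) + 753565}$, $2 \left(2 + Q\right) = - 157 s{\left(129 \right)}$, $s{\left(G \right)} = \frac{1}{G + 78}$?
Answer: $- \frac{48762443}{20495070} \approx -2.3792$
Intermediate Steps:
$s{\left(G \right)} = \frac{1}{78 + G}$
$Q = - \frac{985}{414}$ ($Q = -2 + \frac{\left(-157\right) \frac{1}{78 + 129}}{2} = -2 + \frac{\left(-157\right) \frac{1}{207}}{2} = -2 + \frac{1}{2} \left(- \frac{157}{207}\right) = -2 - \frac{157}{414} = - \frac{985}{414} \approx -2.3792$)
$z = \frac{1}{1138615}$ ($z = \frac{1}{\left(-25670\right) \left(-15\right) + 753565} = \frac{1}{385050 + 753565} = \frac{1}{1138615} \approx 8.7826 \cdot 10^{-7}$)
$Q - z = - \frac{985}{414} - \frac{1}{1138615} = - \frac{48762443}{20495070}$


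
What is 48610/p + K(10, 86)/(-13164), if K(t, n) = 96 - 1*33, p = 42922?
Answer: 106199659/94170868 ≈ 1.1277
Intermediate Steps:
K(t, n) = 63 (K(t, n) = 96 - 33 = 63)
48610/p + K(10, 86)/(-13164) = 48610/42922 + 63/(-13164) = 48610*(1/42922) + 63*(-1/13164) = 24305/21461 - 21/4388 = 106199659/94170868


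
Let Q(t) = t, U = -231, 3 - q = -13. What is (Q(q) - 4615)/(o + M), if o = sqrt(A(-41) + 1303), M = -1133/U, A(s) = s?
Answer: 9947637/545933 - 2028159*sqrt(1262)/545933 ≈ -113.75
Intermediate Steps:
q = 16 (q = 3 - 1*(-13) = 3 + 13 = 16)
M = 103/21 (M = -1133/(-231) = -1133*(-1/231) = 103/21 ≈ 4.9048)
o = sqrt(1262) (o = sqrt(-41 + 1303) = sqrt(1262) ≈ 35.525)
(Q(q) - 4615)/(o + M) = (16 - 4615)/(sqrt(1262) + 103/21) = -4599/(103/21 + sqrt(1262))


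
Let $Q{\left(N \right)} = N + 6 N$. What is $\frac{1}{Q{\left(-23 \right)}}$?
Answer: $- \frac{1}{161} \approx -0.0062112$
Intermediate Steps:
$Q{\left(N \right)} = 7 N$
$\frac{1}{Q{\left(-23 \right)}} = \frac{1}{7 \left(-23\right)} = \frac{1}{-161} = - \frac{1}{161}$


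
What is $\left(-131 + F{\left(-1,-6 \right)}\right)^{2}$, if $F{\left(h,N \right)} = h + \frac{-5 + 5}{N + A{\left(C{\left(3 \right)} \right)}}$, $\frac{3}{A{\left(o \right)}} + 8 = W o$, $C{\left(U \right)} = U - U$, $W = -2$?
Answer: $17424$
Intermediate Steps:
$C{\left(U \right)} = 0$
$A{\left(o \right)} = \frac{3}{-8 - 2 o}$
$F{\left(h,N \right)} = h$ ($F{\left(h,N \right)} = h + \frac{-5 + 5}{N - \frac{3}{8 + 2 \cdot 0}} = h + \frac{0}{N - \frac{3}{8 + 0}} = h + \frac{0}{N - \frac{3}{8}} = h + \frac{0}{- \frac{3}{8} + N} = h + 0 = h$)
$\left(-131 + F{\left(-1,-6 \right)}\right)^{2} = \left(-131 - 1\right)^{2} = \left(-132\right)^{2} = 17424$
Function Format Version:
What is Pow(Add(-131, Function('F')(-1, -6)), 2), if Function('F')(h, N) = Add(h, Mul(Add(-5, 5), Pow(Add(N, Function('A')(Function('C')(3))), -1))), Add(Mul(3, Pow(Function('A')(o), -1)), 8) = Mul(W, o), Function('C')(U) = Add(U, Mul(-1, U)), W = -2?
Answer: 17424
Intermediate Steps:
Function('C')(U) = 0
Function('A')(o) = Mul(3, Pow(Add(-8, Mul(-2, o)), -1))
Function('F')(h, N) = h (Function('F')(h, N) = Add(h, Mul(Add(-5, 5), Pow(Add(N, Mul(-3, Pow(Add(8, Mul(2, 0)), -1))), -1))) = Add(h, Mul(0, Pow(Add(N, Mul(-3, Pow(Add(8, 0), -1))), -1))) = Add(h, Mul(0, Pow(Add(N, Mul(-3, Pow(8, -1))), -1))) = Add(h, Mul(0, Pow(Add(N, Mul(-3, Rational(1, 8))), -1))) = Add(h, Mul(0, Pow(Add(N, Rational(-3, 8)), -1))) = Add(h, Mul(0, Pow(Add(Rational(-3, 8), N), -1))) = Add(h, 0) = h)
Pow(Add(-131, Function('F')(-1, -6)), 2) = Pow(Add(-131, -1), 2) = Pow(-132, 2) = 17424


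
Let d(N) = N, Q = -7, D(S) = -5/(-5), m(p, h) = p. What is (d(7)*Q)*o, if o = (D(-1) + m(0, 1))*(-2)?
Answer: 98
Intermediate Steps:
D(S) = 1 (D(S) = -5*(-1/5) = 1)
o = -2 (o = (1 + 0)*(-2) = 1*(-2) = -2)
(d(7)*Q)*o = (7*(-7))*(-2) = -49*(-2) = 98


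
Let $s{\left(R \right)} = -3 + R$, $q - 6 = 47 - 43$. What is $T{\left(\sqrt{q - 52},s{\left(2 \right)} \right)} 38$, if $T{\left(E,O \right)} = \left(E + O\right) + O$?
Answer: $-76 + 38 i \sqrt{42} \approx -76.0 + 246.27 i$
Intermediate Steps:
$q = 10$ ($q = 6 + \left(47 - 43\right) = 6 + 4 = 10$)
$T{\left(E,O \right)} = E + 2 O$
$T{\left(\sqrt{q - 52},s{\left(2 \right)} \right)} 38 = \left(\sqrt{10 - 52} + 2 \left(-3 + 2\right)\right) 38 = \left(\sqrt{-42} + 2 \left(-1\right)\right) 38 = \left(i \sqrt{42} - 2\right) 38 = \left(-2 + i \sqrt{42}\right) 38 = -76 + 38 i \sqrt{42}$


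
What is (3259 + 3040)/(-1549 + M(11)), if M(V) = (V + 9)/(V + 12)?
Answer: -144877/35607 ≈ -4.0688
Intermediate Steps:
M(V) = (9 + V)/(12 + V)
(3259 + 3040)/(-1549 + M(11)) = (3259 + 3040)/(-1549 + (9 + 11)/(12 + 11)) = 6299/(-1549 + 20/23) = 6299/(-35607/23) = 6299*(-23/35607) = -144877/35607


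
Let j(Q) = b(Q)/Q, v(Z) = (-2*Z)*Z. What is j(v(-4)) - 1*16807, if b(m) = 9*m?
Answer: -16798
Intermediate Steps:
v(Z) = -2*Z²
j(Q) = 9 (j(Q) = (9*Q)/Q = 9)
j(v(-4)) - 1*16807 = 9 - 1*16807 = 9 - 16807 = -16798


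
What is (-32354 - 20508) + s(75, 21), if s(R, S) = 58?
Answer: -52804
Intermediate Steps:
(-32354 - 20508) + s(75, 21) = (-32354 - 20508) + 58 = -52862 + 58 = -52804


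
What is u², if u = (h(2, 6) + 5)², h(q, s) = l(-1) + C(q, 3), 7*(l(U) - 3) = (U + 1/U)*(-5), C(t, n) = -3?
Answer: 4100625/2401 ≈ 1707.9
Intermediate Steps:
l(U) = 3 - 5*U/7 - 5/(7*U) (l(U) = 3 + ((U + 1/U)*(-5))/7 = 3 + (-5*U - 5/U)/7 = 3 + (-5*U/7 - 5/(7*U)) = 3 - 5*U/7 - 5/(7*U))
h(q, s) = 10/7 (h(q, s) = (3 - 5/7*(-1) - 5/7/(-1)) - 3 = (3 + 5/7 - 5/7*(-1)) - 3 = (3 + 5/7 + 5/7) - 3 = 31/7 - 3 = 10/7)
u = 2025/49 (u = (10/7 + 5)² = (45/7)² = 2025/49 ≈ 41.327)
u² = (2025/49)² = 4100625/2401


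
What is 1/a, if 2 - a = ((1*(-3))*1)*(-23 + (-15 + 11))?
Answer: -1/79 ≈ -0.012658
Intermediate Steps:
a = -79 (a = 2 - (1*(-3))*1*(-23 + (-15 + 11)) = 2 - (-3*1)*(-23 - 4) = 2 - (-3)*(-27) = 2 - 1*81 = 2 - 81 = -79)
1/a = 1/(-79) = -1/79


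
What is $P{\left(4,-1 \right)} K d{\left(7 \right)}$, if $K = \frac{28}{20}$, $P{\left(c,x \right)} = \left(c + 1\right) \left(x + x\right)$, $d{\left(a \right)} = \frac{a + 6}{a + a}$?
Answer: $-13$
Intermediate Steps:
$d{\left(a \right)} = \frac{6 + a}{2 a}$
$P{\left(c,x \right)} = 2 x \left(1 + c\right)$ ($P{\left(c,x \right)} = \left(1 + c\right) 2 x = 2 x \left(1 + c\right)$)
$K = \frac{7}{5}$ ($K = 28 \cdot \frac{1}{20} = \frac{7}{5} \approx 1.4$)
$P{\left(4,-1 \right)} K d{\left(7 \right)} = 2 \left(-1\right) \left(1 + 4\right) \frac{7}{5} \frac{6 + 7}{2 \cdot 7} = 2 \left(-1\right) 5 \cdot \frac{7}{5} \cdot \frac{1}{2} \cdot \frac{1}{7} \cdot 13 = \left(-10\right) \frac{7}{5} \cdot \frac{13}{14} = \left(-14\right) \frac{13}{14} = -13$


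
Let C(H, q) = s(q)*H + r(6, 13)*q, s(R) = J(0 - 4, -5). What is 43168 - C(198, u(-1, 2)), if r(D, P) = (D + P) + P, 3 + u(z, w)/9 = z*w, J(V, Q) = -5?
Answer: 45598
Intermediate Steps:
u(z, w) = -27 + 9*w*z (u(z, w) = -27 + 9*(z*w) = -27 + 9*(w*z) = -27 + 9*w*z)
s(R) = -5
r(D, P) = D + 2*P
C(H, q) = -5*H + 32*q (C(H, q) = -5*H + (6 + 2*13)*q = -5*H + (6 + 26)*q = -5*H + 32*q)
43168 - C(198, u(-1, 2)) = 43168 - (-5*198 + 32*(-27 + 9*2*(-1))) = 43168 - (-990 + 32*(-27 - 18)) = 43168 - (-990 + 32*(-45)) = 43168 - (-990 - 1440) = 43168 - 1*(-2430) = 43168 + 2430 = 45598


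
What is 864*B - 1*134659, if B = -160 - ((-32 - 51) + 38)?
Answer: -234019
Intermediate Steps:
B = -115 (B = -160 - (-83 + 38) = -160 - 1*(-45) = -160 + 45 = -115)
864*B - 1*134659 = 864*(-115) - 1*134659 = -99360 - 134659 = -234019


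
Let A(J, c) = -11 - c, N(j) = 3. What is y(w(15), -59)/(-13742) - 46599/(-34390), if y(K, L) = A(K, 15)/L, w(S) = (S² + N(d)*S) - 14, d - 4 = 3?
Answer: 18890274941/13941327710 ≈ 1.3550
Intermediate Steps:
d = 7 (d = 4 + 3 = 7)
w(S) = -14 + S² + 3*S (w(S) = (S² + 3*S) - 14 = -14 + S² + 3*S)
y(K, L) = -26/L (y(K, L) = (-11 - 1*15)/L = (-11 - 15)/L = -26/L)
y(w(15), -59)/(-13742) - 46599/(-34390) = -26/(-59)/(-13742) - 46599/(-34390) = -26*(-1/59)*(-1/13742) - 46599*(-1/34390) = (26/59)*(-1/13742) + 46599/34390 = -13/405389 + 46599/34390 = 18890274941/13941327710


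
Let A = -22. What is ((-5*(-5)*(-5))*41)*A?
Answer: 112750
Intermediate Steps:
((-5*(-5)*(-5))*41)*A = ((-5*(-5)*(-5))*41)*(-22) = ((25*(-5))*41)*(-22) = -125*41*(-22) = -5125*(-22) = 112750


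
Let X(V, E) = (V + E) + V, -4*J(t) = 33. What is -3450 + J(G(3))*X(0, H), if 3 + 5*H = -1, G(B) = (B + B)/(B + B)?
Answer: -17217/5 ≈ -3443.4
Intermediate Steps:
G(B) = 1 (G(B) = (2*B)/((2*B)) = (2*B)*(1/(2*B)) = 1)
H = -⅘ (H = -⅗ + (⅕)*(-1) = -⅗ - ⅕ = -⅘ ≈ -0.80000)
J(t) = -33/4 (J(t) = -¼*33 = -33/4)
X(V, E) = E + 2*V (X(V, E) = (E + V) + V = E + 2*V)
-3450 + J(G(3))*X(0, H) = -3450 - 33*(-⅘ + 2*0)/4 = -3450 - 33*(-⅘ + 0)/4 = -3450 - 33/4*(-⅘) = -3450 + 33/5 = -17217/5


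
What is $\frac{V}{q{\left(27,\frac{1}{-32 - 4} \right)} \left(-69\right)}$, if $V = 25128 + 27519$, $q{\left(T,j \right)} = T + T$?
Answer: $- \frac{763}{54} \approx -14.13$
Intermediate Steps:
$q{\left(T,j \right)} = 2 T$
$V = 52647$
$\frac{V}{q{\left(27,\frac{1}{-32 - 4} \right)} \left(-69\right)} = \frac{52647}{2 \cdot 27 \left(-69\right)} = \frac{52647}{54 \left(-69\right)} = \frac{52647}{-3726} = 52647 \left(- \frac{1}{3726}\right) = - \frac{763}{54}$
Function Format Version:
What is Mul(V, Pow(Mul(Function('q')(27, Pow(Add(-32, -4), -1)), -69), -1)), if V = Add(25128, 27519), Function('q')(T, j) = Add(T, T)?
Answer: Rational(-763, 54) ≈ -14.130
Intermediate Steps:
Function('q')(T, j) = Mul(2, T)
V = 52647
Mul(V, Pow(Mul(Function('q')(27, Pow(Add(-32, -4), -1)), -69), -1)) = Mul(52647, Pow(Mul(Mul(2, 27), -69), -1)) = Mul(52647, Pow(Mul(54, -69), -1)) = Mul(52647, Pow(-3726, -1)) = Mul(52647, Rational(-1, 3726)) = Rational(-763, 54)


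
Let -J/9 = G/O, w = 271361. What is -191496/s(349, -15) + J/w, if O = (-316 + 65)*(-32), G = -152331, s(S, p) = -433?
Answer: 417379827555699/943754482016 ≈ 442.25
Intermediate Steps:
O = 8032 (O = -251*(-32) = 8032)
J = 1370979/8032 (J = -(-1370979)/8032 = -9*(-152331/8032) = 1370979/8032 ≈ 170.69)
-191496/s(349, -15) + J/w = -191496/(-433) + (1370979/8032)/271361 = -191496*(-1/433) + (1370979/8032)*(1/271361) = 191496/433 + 1370979/2179571552 = 417379827555699/943754482016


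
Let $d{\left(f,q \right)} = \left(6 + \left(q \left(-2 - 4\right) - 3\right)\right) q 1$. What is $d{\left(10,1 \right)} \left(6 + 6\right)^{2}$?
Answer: $-432$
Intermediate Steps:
$d{\left(f,q \right)} = q \left(3 - 6 q\right)$ ($d{\left(f,q \right)} = \left(6 + \left(q \left(-6\right) - 3\right)\right) q = \left(6 - \left(3 + 6 q\right)\right) q = \left(3 - 6 q\right) q = q \left(3 - 6 q\right)$)
$d{\left(10,1 \right)} \left(6 + 6\right)^{2} = 3 \cdot 1 \left(1 - 2\right) \left(6 + 6\right)^{2} = 3 \cdot 1 \left(1 - 2\right) 12^{2} = 3 \cdot 1 \left(-1\right) 144 = \left(-3\right) 144 = -432$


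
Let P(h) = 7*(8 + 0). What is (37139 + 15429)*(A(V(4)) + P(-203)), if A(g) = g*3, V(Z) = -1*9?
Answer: 1524472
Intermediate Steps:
V(Z) = -9
A(g) = 3*g
P(h) = 56 (P(h) = 7*8 = 56)
(37139 + 15429)*(A(V(4)) + P(-203)) = (37139 + 15429)*(3*(-9) + 56) = 52568*(-27 + 56) = 52568*29 = 1524472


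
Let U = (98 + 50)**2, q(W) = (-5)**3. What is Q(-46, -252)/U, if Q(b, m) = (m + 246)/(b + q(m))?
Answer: 1/624264 ≈ 1.6019e-6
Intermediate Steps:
q(W) = -125
Q(b, m) = (246 + m)/(-125 + b) (Q(b, m) = (m + 246)/(b - 125) = (246 + m)/(-125 + b))
U = 21904 (U = 148**2 = 21904)
Q(-46, -252)/U = ((246 - 252)/(-125 - 46))/21904 = (-6/(-171))*(1/21904) = -1/171*(-6)*(1/21904) = (2/57)*(1/21904) = 1/624264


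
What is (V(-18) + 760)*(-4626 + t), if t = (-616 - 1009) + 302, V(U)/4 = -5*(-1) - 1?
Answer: -4616424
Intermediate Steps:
V(U) = 16 (V(U) = 4*(-5*(-1) - 1) = 4*(5 - 1) = 4*4 = 16)
t = -1323 (t = -1625 + 302 = -1323)
(V(-18) + 760)*(-4626 + t) = (16 + 760)*(-4626 - 1323) = 776*(-5949) = -4616424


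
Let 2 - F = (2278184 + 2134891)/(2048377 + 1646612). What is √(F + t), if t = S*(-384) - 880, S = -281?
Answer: √162355960806203219/1231663 ≈ 327.15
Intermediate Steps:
F = 992301/1231663 (F = 2 - (2278184 + 2134891)/(2048377 + 1646612) = 2 - 4413075/3694989 = 2 - 1*1471025/1231663 = 2 - 1471025/1231663 = 992301/1231663 ≈ 0.80566)
t = 107024 (t = -281*(-384) - 880 = 107904 - 880 = 107024)
√(F + t) = √(992301/1231663 + 107024) = √(131818493213/1231663) = √162355960806203219/1231663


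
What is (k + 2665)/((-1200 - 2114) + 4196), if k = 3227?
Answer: 982/147 ≈ 6.6803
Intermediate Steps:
(k + 2665)/((-1200 - 2114) + 4196) = (3227 + 2665)/((-1200 - 2114) + 4196) = 5892/(-3314 + 4196) = 5892/882 = 5892*(1/882) = 982/147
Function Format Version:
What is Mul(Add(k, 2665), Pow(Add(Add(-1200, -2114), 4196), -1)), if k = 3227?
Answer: Rational(982, 147) ≈ 6.6803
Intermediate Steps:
Mul(Add(k, 2665), Pow(Add(Add(-1200, -2114), 4196), -1)) = Mul(Add(3227, 2665), Pow(Add(Add(-1200, -2114), 4196), -1)) = Mul(5892, Pow(Add(-3314, 4196), -1)) = Mul(5892, Pow(882, -1)) = Mul(5892, Rational(1, 882)) = Rational(982, 147)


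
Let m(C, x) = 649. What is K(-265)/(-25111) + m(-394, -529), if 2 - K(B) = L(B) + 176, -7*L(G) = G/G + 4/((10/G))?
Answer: 16297228/25111 ≈ 649.01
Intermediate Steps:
L(G) = -1/7 - 2*G/35 (L(G) = -(G/G + 4/((10/G)))/7 = -(1 + 4*(G/10))/7 = -(1 + 2*G/5)/7 = -1/7 - 2*G/35)
K(B) = -1217/7 + 2*B/35 (K(B) = 2 - ((-1/7 - 2*B/35) + 176) = 2 - (1231/7 - 2*B/35) = 2 + (-1231/7 + 2*B/35) = -1217/7 + 2*B/35)
K(-265)/(-25111) + m(-394, -529) = (-1217/7 + (2/35)*(-265))/(-25111) + 649 = (-1217/7 - 106/7)*(-1/25111) + 649 = -189*(-1/25111) + 649 = 189/25111 + 649 = 16297228/25111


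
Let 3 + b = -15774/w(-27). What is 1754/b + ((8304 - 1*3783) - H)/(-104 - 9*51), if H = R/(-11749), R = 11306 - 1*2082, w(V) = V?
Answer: -173485026661/34601427697 ≈ -5.0138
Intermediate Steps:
R = 9224 (R = 11306 - 2082 = 9224)
b = 5231/9 (b = -3 - 15774/(-27) = -3 - 15774*(-1/27) = -3 + 5258/9 = 5231/9 ≈ 581.22)
H = -9224/11749 (H = 9224/(-11749) = 9224*(-1/11749) = -9224/11749 ≈ -0.78509)
1754/b + ((8304 - 1*3783) - H)/(-104 - 9*51) = 1754/(5231/9) + ((8304 - 1*3783) - 1*(-9224/11749))/(-104 - 9*51) = 1754*(9/5231) + ((8304 - 3783) + 9224/11749)/(-104 - 459) = 15786/5231 + (4521 + 9224/11749)/(-563) = 15786/5231 + (53126453/11749)*(-1/563) = 15786/5231 - 53126453/6614687 = -173485026661/34601427697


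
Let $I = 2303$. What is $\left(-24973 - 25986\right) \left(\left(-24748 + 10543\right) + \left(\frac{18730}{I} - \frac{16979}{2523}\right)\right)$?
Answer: $\frac{4205623796673328}{5810469} \approx 7.238 \cdot 10^{8}$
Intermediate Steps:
$\left(-24973 - 25986\right) \left(\left(-24748 + 10543\right) + \left(\frac{18730}{I} - \frac{16979}{2523}\right)\right) = \left(-24973 - 25986\right) \left(\left(-24748 + 10543\right) + \left(\frac{18730}{2303} - \frac{16979}{2523}\right)\right) = - 50959 \left(-14205 + \left(18730 \cdot \frac{1}{2303} - \frac{16979}{2523}\right)\right) = - 50959 \left(-14205 + \left(\frac{18730}{2303} - \frac{16979}{2523}\right)\right) = - 50959 \left(-14205 + \frac{8153153}{5810469}\right) = \left(-50959\right) \left(- \frac{82529558992}{5810469}\right) = \frac{4205623796673328}{5810469}$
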